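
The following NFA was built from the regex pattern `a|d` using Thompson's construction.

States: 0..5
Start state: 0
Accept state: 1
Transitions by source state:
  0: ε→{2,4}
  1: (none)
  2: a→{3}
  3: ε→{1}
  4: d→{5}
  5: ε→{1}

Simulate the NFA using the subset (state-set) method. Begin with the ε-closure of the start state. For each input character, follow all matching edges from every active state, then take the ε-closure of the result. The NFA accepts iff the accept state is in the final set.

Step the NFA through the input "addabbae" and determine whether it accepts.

S₀ = ε-closure({0}) = {0,2,4}
'a' @ 1: {1,3}  ✓accept
'd' @ 2: {}  — state set empty
rest 'dabbae' ignored (set empty)
end set {} — state 1 not in

Answer: REJECT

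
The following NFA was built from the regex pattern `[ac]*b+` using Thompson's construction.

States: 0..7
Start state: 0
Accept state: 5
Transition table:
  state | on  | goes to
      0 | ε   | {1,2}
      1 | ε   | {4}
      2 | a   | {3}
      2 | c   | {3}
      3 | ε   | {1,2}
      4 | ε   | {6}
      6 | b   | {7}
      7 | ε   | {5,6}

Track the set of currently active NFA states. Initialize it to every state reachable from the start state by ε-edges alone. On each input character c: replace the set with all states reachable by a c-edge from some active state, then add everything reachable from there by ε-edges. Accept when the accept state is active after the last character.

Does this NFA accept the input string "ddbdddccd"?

Answer: REJECT

Derivation:
initial (ε-close {0}): {0,1,2,4,6}
'd' @ 1: {}  — state set empty
rest 'dbdddccd' ignored (set empty)
after full input: {}  (accept=5 not in)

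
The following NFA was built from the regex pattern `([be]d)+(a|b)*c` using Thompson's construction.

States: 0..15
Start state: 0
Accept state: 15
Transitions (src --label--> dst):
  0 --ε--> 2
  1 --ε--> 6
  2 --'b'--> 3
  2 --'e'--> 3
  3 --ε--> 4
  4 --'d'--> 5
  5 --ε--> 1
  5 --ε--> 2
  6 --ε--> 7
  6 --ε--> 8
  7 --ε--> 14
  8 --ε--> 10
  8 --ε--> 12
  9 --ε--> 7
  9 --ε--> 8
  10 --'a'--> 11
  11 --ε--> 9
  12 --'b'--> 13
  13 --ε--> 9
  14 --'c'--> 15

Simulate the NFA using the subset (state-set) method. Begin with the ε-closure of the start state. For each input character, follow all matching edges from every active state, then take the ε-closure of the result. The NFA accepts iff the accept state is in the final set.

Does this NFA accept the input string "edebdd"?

Answer: REJECT

Derivation:
S₀ = ε-closure({0}) = {0,2}
'e' @ 1: {3,4}
'd' @ 2: {1,2,5,6,7,8,10,12,14}
'e' @ 3: {3,4}
'b' @ 4: {}  — no active states
rest 'dd' ignored (set empty)
final: {}; accept 15 not in set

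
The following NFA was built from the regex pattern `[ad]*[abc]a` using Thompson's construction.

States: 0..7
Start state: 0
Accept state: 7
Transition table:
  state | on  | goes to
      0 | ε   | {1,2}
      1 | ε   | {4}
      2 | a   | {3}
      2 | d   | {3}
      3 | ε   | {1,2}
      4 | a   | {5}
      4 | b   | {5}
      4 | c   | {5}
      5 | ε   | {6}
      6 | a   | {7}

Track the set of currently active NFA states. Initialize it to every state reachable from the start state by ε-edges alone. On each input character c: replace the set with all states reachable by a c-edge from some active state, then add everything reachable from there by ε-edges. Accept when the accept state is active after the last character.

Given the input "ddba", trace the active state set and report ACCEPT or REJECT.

S₀ = ε-closure({0}) = {0,1,2,4}
'd' @ 1: {1,2,3,4}
'd' @ 2: {1,2,3,4}
'b' @ 3: {5,6}
'a' @ 4: {7}  (accept∈set)
final: {7}; accept 7 in set

Answer: ACCEPT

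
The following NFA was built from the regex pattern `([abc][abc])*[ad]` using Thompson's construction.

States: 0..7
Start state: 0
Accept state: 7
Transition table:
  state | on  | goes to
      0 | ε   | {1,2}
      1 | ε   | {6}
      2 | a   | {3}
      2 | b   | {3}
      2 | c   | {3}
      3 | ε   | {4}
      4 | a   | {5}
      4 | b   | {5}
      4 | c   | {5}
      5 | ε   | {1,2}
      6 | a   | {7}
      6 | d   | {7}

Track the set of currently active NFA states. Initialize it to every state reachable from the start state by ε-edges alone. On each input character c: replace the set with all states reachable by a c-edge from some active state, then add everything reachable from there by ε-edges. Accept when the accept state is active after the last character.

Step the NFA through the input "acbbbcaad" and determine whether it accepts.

start: ε-closure({0}) = {0,1,2,6}
'a' @ 1: {3,4,7}  ✓accept
'c' @ 2: {1,2,5,6}
'b' @ 3: {3,4}
'b' @ 4: {1,2,5,6}
'b' @ 5: {3,4}
'c' @ 6: {1,2,5,6}
'a' @ 7: {3,4,7}  ✓accept
'a' @ 8: {1,2,5,6}
'd' @ 9: {7}  ✓accept
end set {7} — state 7 in

Answer: ACCEPT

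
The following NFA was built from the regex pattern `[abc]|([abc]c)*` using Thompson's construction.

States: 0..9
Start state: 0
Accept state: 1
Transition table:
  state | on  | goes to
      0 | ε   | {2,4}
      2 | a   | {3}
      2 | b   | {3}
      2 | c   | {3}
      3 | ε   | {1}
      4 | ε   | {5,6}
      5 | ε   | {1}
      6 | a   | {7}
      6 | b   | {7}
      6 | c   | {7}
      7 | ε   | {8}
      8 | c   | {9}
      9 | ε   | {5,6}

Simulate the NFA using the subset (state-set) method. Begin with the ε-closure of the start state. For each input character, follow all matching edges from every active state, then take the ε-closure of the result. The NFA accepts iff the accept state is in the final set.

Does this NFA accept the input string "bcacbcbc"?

initial (ε-close {0}): {0,1,2,4,5,6}
'b' @ 1: {1,3,7,8}  (accept∈set)
'c' @ 2: {1,5,6,9}  (accept∈set)
'a' @ 3: {7,8}
'c' @ 4: {1,5,6,9}  (accept∈set)
'b' @ 5: {7,8}
'c' @ 6: {1,5,6,9}  (accept∈set)
'b' @ 7: {7,8}
'c' @ 8: {1,5,6,9}  (accept∈set)
after full input: {1,5,6,9}  (accept=1 in)

Answer: ACCEPT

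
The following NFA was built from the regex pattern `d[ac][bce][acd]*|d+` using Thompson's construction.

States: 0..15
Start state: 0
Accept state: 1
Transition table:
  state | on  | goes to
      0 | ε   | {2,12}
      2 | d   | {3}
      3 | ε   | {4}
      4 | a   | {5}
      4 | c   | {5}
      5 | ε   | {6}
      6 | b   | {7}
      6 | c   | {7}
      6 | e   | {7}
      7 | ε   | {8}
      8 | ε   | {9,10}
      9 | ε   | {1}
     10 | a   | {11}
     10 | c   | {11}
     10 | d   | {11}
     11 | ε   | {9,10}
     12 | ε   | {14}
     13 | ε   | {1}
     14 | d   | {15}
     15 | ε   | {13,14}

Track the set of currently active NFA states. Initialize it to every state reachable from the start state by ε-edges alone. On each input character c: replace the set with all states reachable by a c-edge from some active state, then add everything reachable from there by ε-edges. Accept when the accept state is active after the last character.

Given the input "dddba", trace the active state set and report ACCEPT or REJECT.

Answer: REJECT

Derivation:
S₀ = ε-closure({0}) = {0,2,12,14}
'd' @ 1: {1,3,4,13,14,15}  (accept∈set)
'd' @ 2: {1,13,14,15}  (accept∈set)
'd' @ 3: {1,13,14,15}  (accept∈set)
'b' @ 4: {}  — dead — no transitions
rest 'a' ignored (set empty)
end set {} — state 1 not in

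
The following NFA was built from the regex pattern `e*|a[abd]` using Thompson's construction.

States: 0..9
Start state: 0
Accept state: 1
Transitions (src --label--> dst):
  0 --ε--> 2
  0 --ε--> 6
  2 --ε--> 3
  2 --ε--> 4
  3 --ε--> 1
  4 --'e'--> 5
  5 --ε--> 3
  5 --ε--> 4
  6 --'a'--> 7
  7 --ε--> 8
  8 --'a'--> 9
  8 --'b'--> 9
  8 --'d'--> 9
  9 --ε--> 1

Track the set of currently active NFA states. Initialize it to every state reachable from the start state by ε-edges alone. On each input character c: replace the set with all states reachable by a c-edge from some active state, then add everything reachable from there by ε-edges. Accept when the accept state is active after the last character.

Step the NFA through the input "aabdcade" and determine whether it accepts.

initial (ε-close {0}): {0,1,2,3,4,6}
'a' @ 1: {7,8}
'a' @ 2: {1,9}  (accept∈set)
'b' @ 3: {}  — state set empty
rest 'dcade' ignored (set empty)
final: {}; accept 1 not in set

Answer: REJECT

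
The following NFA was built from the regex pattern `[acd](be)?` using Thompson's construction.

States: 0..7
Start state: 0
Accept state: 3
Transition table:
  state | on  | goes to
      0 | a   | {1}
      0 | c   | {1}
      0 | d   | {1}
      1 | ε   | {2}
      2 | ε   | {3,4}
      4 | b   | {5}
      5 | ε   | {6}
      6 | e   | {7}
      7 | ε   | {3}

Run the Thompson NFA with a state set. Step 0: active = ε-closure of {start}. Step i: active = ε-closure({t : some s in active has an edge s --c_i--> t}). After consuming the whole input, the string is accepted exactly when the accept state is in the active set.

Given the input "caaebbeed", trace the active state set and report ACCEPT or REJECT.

Answer: REJECT

Steps:
S₀ = ε-closure({0}) = {0}
'c' @ 1: {1,2,3,4}  ✓accept
'a' @ 2: {}  — dead — no transitions
rest 'aebbeed' ignored (set empty)
end set {} — state 3 not in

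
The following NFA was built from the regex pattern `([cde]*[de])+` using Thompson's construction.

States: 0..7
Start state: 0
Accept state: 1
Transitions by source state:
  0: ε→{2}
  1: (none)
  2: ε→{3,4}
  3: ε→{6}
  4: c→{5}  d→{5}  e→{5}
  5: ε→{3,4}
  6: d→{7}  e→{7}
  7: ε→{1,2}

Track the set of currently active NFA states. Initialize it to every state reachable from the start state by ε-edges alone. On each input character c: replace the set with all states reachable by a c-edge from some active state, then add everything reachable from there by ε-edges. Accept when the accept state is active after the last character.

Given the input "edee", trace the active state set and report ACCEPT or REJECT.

start: ε-closure({0}) = {0,2,3,4,6}
'e' @ 1: {1,2,3,4,5,6,7}  (accept∈set)
'd' @ 2: {1,2,3,4,5,6,7}  (accept∈set)
'e' @ 3: {1,2,3,4,5,6,7}  (accept∈set)
'e' @ 4: {1,2,3,4,5,6,7}  (accept∈set)
end set {1,2,3,4,5,6,7} — state 1 in

Answer: ACCEPT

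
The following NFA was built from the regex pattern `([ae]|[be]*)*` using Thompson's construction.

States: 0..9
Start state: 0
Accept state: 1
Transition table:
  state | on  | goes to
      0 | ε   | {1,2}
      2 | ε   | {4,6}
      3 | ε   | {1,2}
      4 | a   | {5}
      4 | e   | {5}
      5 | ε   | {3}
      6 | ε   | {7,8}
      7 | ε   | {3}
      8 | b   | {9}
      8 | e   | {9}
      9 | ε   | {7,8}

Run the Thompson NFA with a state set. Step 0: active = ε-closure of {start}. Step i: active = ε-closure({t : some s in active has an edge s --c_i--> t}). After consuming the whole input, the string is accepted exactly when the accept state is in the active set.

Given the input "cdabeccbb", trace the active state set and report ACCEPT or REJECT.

Answer: REJECT

Steps:
S₀ = ε-closure({0}) = {0,1,2,3,4,6,7,8}
'c' @ 1: {}  — no active states
rest 'dabeccbb' ignored (set empty)
final: {}; accept 1 not in set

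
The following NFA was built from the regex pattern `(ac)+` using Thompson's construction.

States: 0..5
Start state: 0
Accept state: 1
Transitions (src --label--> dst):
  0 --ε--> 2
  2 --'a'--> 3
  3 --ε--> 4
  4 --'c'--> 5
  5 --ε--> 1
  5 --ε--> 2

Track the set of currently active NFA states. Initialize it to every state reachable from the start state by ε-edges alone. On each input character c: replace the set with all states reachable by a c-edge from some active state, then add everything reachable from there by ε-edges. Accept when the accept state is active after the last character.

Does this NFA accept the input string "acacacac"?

S₀ = ε-closure({0}) = {0,2}
'a' @ 1: {3,4}
'c' @ 2: {1,2,5}  ✓accept
'a' @ 3: {3,4}
'c' @ 4: {1,2,5}  ✓accept
'a' @ 5: {3,4}
'c' @ 6: {1,2,5}  ✓accept
'a' @ 7: {3,4}
'c' @ 8: {1,2,5}  ✓accept
final: {1,2,5}; accept 1 in set

Answer: ACCEPT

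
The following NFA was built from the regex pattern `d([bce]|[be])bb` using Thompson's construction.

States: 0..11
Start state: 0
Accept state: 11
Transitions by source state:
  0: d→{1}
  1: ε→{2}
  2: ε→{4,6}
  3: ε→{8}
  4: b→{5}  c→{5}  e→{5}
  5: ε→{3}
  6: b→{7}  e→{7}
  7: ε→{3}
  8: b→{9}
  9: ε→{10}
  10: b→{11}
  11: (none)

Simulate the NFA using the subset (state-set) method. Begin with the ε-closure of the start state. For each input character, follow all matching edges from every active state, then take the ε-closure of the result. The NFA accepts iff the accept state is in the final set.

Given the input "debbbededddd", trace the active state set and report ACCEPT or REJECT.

start: ε-closure({0}) = {0}
'd' @ 1: {1,2,4,6}
'e' @ 2: {3,5,7,8}
'b' @ 3: {9,10}
'b' @ 4: {11}  ✓accept
'b' @ 5: {}  — dead — no transitions
rest 'ededddd' ignored (set empty)
final: {}; accept 11 not in set

Answer: REJECT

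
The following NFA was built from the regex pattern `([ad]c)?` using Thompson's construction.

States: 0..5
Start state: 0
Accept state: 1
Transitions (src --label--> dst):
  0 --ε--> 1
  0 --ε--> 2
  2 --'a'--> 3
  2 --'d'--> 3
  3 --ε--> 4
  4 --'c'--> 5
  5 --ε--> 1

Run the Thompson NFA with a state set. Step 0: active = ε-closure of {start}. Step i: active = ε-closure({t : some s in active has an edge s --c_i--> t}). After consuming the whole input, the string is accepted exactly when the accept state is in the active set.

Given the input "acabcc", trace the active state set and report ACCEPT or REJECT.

S₀ = ε-closure({0}) = {0,1,2}
'a' @ 1: {3,4}
'c' @ 2: {1,5}  (accept∈set)
'a' @ 3: {}  — no active states
rest 'bcc' ignored (set empty)
after full input: {}  (accept=1 not in)

Answer: REJECT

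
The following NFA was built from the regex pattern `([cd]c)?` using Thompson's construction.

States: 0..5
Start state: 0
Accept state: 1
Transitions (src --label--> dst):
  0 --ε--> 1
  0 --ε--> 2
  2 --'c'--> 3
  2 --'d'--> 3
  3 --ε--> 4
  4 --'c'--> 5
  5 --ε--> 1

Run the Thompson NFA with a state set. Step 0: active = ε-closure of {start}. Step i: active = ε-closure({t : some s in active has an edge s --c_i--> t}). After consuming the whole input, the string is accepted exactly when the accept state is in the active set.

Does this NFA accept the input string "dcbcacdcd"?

start: ε-closure({0}) = {0,1,2}
'd' @ 1: {3,4}
'c' @ 2: {1,5}  ✓accept
'b' @ 3: {}  — dead — no transitions
rest 'cacdcd' ignored (set empty)
after full input: {}  (accept=1 not in)

Answer: REJECT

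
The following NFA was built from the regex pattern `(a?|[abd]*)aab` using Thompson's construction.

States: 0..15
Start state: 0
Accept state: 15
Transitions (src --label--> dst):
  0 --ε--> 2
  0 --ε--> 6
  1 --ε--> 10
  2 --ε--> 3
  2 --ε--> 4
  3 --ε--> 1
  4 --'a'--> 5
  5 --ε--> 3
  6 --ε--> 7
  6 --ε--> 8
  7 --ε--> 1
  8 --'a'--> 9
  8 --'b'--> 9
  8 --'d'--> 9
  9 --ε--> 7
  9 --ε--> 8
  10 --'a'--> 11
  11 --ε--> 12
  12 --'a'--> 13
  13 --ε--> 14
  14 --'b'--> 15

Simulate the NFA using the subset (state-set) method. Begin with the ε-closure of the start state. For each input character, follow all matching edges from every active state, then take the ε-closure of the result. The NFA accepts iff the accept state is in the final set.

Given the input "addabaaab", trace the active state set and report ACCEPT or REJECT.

Answer: ACCEPT

Trace:
initial (ε-close {0}): {0,1,2,3,4,6,7,8,10}
'a' @ 1: {1,3,5,7,8,9,10,11,12}
'd' @ 2: {1,7,8,9,10}
'd' @ 3: {1,7,8,9,10}
'a' @ 4: {1,7,8,9,10,11,12}
'b' @ 5: {1,7,8,9,10}
'a' @ 6: {1,7,8,9,10,11,12}
'a' @ 7: {1,7,8,9,10,11,12,13,14}
'a' @ 8: {1,7,8,9,10,11,12,13,14}
'b' @ 9: {1,7,8,9,10,15}  ✓accept
final: {1,7,8,9,10,15}; accept 15 in set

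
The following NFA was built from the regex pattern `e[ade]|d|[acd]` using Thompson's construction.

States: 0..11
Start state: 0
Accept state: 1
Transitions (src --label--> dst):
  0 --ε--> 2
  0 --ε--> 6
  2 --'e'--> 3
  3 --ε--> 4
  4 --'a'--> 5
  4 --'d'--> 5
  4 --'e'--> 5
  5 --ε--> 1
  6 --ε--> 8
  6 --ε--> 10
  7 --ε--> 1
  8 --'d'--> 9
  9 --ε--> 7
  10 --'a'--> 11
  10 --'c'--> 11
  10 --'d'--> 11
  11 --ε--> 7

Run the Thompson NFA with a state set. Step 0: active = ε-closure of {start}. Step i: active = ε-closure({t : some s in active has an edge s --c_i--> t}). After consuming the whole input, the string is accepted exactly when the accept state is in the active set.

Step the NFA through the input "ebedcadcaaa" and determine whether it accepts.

S₀ = ε-closure({0}) = {0,2,6,8,10}
'e' @ 1: {3,4}
'b' @ 2: {}  — dead — no transitions
rest 'edcadcaaa' ignored (set empty)
after full input: {}  (accept=1 not in)

Answer: REJECT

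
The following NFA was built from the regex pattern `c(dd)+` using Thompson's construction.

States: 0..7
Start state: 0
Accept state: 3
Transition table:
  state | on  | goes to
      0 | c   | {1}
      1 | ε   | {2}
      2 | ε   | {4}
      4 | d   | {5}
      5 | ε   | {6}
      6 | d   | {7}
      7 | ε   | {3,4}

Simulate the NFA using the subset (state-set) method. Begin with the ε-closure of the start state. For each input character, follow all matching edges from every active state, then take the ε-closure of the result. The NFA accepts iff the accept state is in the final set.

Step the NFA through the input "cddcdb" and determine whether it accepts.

Answer: REJECT

Trace:
start: ε-closure({0}) = {0}
'c' @ 1: {1,2,4}
'd' @ 2: {5,6}
'd' @ 3: {3,4,7}  [accepting]
'c' @ 4: {}  — no active states
rest 'db' ignored (set empty)
after full input: {}  (accept=3 not in)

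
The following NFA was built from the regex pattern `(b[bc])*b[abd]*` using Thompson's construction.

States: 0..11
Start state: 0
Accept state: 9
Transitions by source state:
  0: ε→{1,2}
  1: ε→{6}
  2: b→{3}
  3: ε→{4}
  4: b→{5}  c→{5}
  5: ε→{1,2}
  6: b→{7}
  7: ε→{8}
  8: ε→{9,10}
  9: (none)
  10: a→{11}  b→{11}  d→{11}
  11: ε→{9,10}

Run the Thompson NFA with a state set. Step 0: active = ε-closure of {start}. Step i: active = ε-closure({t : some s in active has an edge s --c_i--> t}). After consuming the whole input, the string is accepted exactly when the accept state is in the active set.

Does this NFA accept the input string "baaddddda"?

initial (ε-close {0}): {0,1,2,6}
'b' @ 1: {3,4,7,8,9,10}  ✓accept
'a' @ 2: {9,10,11}  ✓accept
'a' @ 3: {9,10,11}  ✓accept
'd' @ 4: {9,10,11}  ✓accept
'd' @ 5: {9,10,11}  ✓accept
'd' @ 6: {9,10,11}  ✓accept
'd' @ 7: {9,10,11}  ✓accept
'd' @ 8: {9,10,11}  ✓accept
'a' @ 9: {9,10,11}  ✓accept
end set {9,10,11} — state 9 in

Answer: ACCEPT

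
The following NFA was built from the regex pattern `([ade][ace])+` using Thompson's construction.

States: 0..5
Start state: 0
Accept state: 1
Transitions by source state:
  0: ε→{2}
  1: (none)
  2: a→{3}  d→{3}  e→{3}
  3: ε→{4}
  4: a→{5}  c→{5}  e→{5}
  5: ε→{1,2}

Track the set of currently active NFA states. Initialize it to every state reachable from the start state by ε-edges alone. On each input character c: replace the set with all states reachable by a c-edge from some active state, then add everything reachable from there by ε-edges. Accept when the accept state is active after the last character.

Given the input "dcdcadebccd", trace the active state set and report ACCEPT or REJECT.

start: ε-closure({0}) = {0,2}
'd' @ 1: {3,4}
'c' @ 2: {1,2,5}  ✓accept
'd' @ 3: {3,4}
'c' @ 4: {1,2,5}  ✓accept
'a' @ 5: {3,4}
'd' @ 6: {}  — no active states
rest 'ebccd' ignored (set empty)
after full input: {}  (accept=1 not in)

Answer: REJECT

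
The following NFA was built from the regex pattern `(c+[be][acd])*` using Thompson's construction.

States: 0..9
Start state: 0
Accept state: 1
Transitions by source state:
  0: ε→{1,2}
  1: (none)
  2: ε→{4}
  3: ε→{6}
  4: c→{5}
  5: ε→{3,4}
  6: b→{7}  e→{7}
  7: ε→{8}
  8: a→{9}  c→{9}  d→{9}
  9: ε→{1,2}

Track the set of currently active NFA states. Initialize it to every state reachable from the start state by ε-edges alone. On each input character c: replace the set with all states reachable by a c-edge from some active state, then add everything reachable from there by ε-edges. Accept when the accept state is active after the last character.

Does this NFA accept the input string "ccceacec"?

start: ε-closure({0}) = {0,1,2,4}
'c' @ 1: {3,4,5,6}
'c' @ 2: {3,4,5,6}
'c' @ 3: {3,4,5,6}
'e' @ 4: {7,8}
'a' @ 5: {1,2,4,9}  ✓accept
'c' @ 6: {3,4,5,6}
'e' @ 7: {7,8}
'c' @ 8: {1,2,4,9}  ✓accept
final: {1,2,4,9}; accept 1 in set

Answer: ACCEPT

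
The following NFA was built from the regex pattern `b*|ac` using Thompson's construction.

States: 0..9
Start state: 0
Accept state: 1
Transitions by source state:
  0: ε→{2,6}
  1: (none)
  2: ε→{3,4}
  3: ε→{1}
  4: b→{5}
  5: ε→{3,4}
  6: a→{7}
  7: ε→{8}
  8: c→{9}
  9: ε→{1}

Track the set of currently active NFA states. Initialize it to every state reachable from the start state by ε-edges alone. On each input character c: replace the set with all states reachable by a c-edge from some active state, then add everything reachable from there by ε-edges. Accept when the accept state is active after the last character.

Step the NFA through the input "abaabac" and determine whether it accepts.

Answer: REJECT

Derivation:
start: ε-closure({0}) = {0,1,2,3,4,6}
'a' @ 1: {7,8}
'b' @ 2: {}  — no active states
rest 'aabac' ignored (set empty)
end set {} — state 1 not in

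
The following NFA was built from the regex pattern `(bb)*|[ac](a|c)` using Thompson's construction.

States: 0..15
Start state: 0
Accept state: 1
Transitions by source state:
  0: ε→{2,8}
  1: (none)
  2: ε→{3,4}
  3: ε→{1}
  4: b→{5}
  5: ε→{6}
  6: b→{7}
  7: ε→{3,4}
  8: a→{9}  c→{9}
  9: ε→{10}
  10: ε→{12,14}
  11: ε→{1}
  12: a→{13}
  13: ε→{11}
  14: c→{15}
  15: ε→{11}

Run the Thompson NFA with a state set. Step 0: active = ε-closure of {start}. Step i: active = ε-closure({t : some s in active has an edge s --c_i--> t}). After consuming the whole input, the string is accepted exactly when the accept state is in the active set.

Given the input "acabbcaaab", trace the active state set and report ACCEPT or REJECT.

Answer: REJECT

Trace:
S₀ = ε-closure({0}) = {0,1,2,3,4,8}
'a' @ 1: {9,10,12,14}
'c' @ 2: {1,11,15}  [accepting]
'a' @ 3: {}  — state set empty
rest 'bbcaaab' ignored (set empty)
final: {}; accept 1 not in set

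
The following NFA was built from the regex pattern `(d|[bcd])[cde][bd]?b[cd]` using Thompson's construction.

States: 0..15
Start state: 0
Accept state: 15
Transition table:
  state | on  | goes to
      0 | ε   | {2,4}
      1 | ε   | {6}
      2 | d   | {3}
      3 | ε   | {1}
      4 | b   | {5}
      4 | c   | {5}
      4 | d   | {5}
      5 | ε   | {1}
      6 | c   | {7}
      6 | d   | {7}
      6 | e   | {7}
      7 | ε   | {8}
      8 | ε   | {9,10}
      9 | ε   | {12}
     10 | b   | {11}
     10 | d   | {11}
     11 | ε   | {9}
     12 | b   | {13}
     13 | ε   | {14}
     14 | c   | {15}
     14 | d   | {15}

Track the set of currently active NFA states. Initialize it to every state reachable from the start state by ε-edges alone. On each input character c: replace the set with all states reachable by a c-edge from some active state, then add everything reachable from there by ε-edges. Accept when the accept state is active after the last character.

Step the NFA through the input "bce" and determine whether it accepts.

Answer: REJECT

Trace:
start: ε-closure({0}) = {0,2,4}
'b' @ 1: {1,5,6}
'c' @ 2: {7,8,9,10,12}
'e' @ 3: {}  — state set empty
after full input: {}  (accept=15 not in)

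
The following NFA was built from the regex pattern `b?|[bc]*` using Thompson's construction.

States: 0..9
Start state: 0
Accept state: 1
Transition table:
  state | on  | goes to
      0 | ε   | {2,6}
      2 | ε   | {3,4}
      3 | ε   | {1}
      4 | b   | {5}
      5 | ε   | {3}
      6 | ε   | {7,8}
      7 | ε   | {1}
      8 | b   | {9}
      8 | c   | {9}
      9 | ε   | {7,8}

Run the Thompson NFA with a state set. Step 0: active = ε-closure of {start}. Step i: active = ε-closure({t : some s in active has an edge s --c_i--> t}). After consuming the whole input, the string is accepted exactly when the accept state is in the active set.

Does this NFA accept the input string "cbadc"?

Answer: REJECT

Trace:
start: ε-closure({0}) = {0,1,2,3,4,6,7,8}
'c' @ 1: {1,7,8,9}  [accepting]
'b' @ 2: {1,7,8,9}  [accepting]
'a' @ 3: {}  — dead — no transitions
rest 'dc' ignored (set empty)
after full input: {}  (accept=1 not in)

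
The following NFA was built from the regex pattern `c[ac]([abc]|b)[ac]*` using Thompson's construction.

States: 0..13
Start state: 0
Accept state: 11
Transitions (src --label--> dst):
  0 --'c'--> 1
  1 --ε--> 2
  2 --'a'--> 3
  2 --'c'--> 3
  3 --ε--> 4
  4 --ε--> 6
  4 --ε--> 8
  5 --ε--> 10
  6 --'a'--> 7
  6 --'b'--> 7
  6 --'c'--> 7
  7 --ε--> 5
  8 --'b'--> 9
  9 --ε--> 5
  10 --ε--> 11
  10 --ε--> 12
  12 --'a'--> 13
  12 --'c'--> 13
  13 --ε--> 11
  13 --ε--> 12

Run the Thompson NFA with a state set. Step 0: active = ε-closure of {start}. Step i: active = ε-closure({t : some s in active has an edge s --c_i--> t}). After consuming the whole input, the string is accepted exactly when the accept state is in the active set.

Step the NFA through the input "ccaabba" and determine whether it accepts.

Answer: REJECT

Trace:
start: ε-closure({0}) = {0}
'c' @ 1: {1,2}
'c' @ 2: {3,4,6,8}
'a' @ 3: {5,7,10,11,12}  ✓accept
'a' @ 4: {11,12,13}  ✓accept
'b' @ 5: {}  — dead — no transitions
rest 'ba' ignored (set empty)
end set {} — state 11 not in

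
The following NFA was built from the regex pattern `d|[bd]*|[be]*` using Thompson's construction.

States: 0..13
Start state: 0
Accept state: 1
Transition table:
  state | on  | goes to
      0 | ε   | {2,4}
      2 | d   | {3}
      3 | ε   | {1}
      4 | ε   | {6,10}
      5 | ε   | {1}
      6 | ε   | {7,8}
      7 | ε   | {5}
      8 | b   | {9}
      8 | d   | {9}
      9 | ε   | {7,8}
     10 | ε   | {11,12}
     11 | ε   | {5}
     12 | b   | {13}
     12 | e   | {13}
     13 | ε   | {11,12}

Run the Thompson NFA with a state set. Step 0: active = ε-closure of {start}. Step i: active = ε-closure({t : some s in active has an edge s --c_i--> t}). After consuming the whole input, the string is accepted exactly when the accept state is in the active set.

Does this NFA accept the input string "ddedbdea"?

start: ε-closure({0}) = {0,1,2,4,5,6,7,8,10,11,12}
'd' @ 1: {1,3,5,7,8,9}  (accept∈set)
'd' @ 2: {1,5,7,8,9}  (accept∈set)
'e' @ 3: {}  — no active states
rest 'dbdea' ignored (set empty)
final: {}; accept 1 not in set

Answer: REJECT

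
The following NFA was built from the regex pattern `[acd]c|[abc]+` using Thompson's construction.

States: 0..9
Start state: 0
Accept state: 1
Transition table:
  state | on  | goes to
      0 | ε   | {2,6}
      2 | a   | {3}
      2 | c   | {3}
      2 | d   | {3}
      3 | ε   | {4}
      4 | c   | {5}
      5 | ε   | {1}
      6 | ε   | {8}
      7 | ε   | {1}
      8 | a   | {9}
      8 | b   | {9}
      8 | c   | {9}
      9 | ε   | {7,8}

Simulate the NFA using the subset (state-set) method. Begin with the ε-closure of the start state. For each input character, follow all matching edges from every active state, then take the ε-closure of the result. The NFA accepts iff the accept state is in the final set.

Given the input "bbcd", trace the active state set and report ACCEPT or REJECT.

initial (ε-close {0}): {0,2,6,8}
'b' @ 1: {1,7,8,9}  ✓accept
'b' @ 2: {1,7,8,9}  ✓accept
'c' @ 3: {1,7,8,9}  ✓accept
'd' @ 4: {}  — state set empty
final: {}; accept 1 not in set

Answer: REJECT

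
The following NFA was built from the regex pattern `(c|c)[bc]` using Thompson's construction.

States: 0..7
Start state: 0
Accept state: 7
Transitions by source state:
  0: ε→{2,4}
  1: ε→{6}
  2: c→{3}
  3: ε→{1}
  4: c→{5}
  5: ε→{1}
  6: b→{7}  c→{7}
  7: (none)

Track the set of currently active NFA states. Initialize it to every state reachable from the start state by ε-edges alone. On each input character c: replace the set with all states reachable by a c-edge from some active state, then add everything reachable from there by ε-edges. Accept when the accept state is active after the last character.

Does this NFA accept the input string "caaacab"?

S₀ = ε-closure({0}) = {0,2,4}
'c' @ 1: {1,3,5,6}
'a' @ 2: {}  — no active states
rest 'aacab' ignored (set empty)
after full input: {}  (accept=7 not in)

Answer: REJECT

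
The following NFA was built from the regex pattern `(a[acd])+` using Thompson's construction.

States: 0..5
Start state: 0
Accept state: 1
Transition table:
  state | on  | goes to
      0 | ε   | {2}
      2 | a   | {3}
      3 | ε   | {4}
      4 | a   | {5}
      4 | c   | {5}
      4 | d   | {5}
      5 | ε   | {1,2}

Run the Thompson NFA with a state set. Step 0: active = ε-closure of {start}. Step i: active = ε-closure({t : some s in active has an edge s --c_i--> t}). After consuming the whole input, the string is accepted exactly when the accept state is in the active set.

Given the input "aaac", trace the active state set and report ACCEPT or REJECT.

Answer: ACCEPT

Steps:
initial (ε-close {0}): {0,2}
'a' @ 1: {3,4}
'a' @ 2: {1,2,5}  [accepting]
'a' @ 3: {3,4}
'c' @ 4: {1,2,5}  [accepting]
final: {1,2,5}; accept 1 in set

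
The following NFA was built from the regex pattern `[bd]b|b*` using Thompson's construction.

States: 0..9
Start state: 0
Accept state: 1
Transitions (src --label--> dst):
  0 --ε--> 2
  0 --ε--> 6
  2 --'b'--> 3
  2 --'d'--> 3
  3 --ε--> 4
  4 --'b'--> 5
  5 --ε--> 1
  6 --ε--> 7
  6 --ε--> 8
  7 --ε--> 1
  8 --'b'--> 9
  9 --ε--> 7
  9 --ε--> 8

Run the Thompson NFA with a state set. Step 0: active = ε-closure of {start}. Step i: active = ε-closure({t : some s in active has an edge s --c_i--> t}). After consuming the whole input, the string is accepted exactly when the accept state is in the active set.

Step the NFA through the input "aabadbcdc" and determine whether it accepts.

Answer: REJECT

Derivation:
S₀ = ε-closure({0}) = {0,1,2,6,7,8}
'a' @ 1: {}  — state set empty
rest 'abadbcdc' ignored (set empty)
end set {} — state 1 not in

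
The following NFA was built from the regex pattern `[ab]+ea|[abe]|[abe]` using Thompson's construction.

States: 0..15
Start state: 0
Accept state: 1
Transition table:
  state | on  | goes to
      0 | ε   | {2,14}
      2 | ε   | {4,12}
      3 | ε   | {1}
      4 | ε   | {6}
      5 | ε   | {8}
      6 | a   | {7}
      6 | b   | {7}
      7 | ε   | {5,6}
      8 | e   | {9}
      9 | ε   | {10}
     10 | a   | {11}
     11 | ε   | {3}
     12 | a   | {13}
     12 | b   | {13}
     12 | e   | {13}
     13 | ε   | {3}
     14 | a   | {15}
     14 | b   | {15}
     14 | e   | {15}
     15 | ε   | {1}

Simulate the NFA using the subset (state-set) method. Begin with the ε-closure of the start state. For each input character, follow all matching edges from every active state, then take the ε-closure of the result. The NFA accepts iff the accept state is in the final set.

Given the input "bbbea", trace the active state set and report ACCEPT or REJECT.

start: ε-closure({0}) = {0,2,4,6,12,14}
'b' @ 1: {1,3,5,6,7,8,13,15}  ✓accept
'b' @ 2: {5,6,7,8}
'b' @ 3: {5,6,7,8}
'e' @ 4: {9,10}
'a' @ 5: {1,3,11}  ✓accept
end set {1,3,11} — state 1 in

Answer: ACCEPT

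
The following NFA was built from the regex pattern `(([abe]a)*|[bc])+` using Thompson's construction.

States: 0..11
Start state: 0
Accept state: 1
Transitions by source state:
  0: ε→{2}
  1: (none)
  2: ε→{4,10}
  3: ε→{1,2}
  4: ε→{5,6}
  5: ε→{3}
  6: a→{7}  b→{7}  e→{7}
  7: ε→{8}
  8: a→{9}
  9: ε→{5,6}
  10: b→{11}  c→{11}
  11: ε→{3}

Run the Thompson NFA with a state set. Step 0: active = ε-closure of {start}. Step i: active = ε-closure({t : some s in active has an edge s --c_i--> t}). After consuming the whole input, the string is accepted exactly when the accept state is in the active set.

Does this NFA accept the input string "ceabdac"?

Answer: REJECT

Trace:
initial (ε-close {0}): {0,1,2,3,4,5,6,10}
'c' @ 1: {1,2,3,4,5,6,10,11}  [accepting]
'e' @ 2: {7,8}
'a' @ 3: {1,2,3,4,5,6,9,10}  [accepting]
'b' @ 4: {1,2,3,4,5,6,7,8,10,11}  [accepting]
'd' @ 5: {}  — dead — no transitions
rest 'ac' ignored (set empty)
end set {} — state 1 not in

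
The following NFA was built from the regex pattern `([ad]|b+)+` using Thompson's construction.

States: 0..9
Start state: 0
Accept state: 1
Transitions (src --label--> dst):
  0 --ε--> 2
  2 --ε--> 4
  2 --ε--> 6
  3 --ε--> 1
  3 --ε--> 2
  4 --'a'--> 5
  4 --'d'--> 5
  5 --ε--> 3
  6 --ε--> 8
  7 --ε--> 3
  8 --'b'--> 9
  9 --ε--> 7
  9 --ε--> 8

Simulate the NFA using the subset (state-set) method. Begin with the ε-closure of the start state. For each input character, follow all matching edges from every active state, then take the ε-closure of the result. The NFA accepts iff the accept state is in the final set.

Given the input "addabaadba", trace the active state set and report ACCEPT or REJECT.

start: ε-closure({0}) = {0,2,4,6,8}
'a' @ 1: {1,2,3,4,5,6,8}  [accepting]
'd' @ 2: {1,2,3,4,5,6,8}  [accepting]
'd' @ 3: {1,2,3,4,5,6,8}  [accepting]
'a' @ 4: {1,2,3,4,5,6,8}  [accepting]
'b' @ 5: {1,2,3,4,6,7,8,9}  [accepting]
'a' @ 6: {1,2,3,4,5,6,8}  [accepting]
'a' @ 7: {1,2,3,4,5,6,8}  [accepting]
'd' @ 8: {1,2,3,4,5,6,8}  [accepting]
'b' @ 9: {1,2,3,4,6,7,8,9}  [accepting]
'a' @ 10: {1,2,3,4,5,6,8}  [accepting]
after full input: {1,2,3,4,5,6,8}  (accept=1 in)

Answer: ACCEPT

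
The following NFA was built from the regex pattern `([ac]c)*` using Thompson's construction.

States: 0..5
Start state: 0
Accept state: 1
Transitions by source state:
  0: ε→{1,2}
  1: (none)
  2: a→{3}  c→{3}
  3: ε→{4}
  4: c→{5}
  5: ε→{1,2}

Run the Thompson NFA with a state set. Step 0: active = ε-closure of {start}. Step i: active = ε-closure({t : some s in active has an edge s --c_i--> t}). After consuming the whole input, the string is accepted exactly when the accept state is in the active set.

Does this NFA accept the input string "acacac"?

Answer: ACCEPT

Steps:
S₀ = ε-closure({0}) = {0,1,2}
'a' @ 1: {3,4}
'c' @ 2: {1,2,5}  ✓accept
'a' @ 3: {3,4}
'c' @ 4: {1,2,5}  ✓accept
'a' @ 5: {3,4}
'c' @ 6: {1,2,5}  ✓accept
after full input: {1,2,5}  (accept=1 in)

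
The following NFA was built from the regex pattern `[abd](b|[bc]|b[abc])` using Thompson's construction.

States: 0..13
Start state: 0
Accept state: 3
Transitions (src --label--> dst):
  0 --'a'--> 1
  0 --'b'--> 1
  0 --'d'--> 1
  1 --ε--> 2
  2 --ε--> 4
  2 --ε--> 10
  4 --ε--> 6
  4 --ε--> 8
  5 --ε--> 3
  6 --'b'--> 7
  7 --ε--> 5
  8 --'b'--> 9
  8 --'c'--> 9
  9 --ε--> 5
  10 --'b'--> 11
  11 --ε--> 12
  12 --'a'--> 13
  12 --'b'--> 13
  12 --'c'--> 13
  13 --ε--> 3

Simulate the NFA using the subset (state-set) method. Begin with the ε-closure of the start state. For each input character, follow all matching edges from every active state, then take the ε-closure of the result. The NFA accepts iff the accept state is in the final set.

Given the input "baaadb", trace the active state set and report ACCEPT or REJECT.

Answer: REJECT

Steps:
S₀ = ε-closure({0}) = {0}
'b' @ 1: {1,2,4,6,8,10}
'a' @ 2: {}  — state set empty
rest 'aadb' ignored (set empty)
final: {}; accept 3 not in set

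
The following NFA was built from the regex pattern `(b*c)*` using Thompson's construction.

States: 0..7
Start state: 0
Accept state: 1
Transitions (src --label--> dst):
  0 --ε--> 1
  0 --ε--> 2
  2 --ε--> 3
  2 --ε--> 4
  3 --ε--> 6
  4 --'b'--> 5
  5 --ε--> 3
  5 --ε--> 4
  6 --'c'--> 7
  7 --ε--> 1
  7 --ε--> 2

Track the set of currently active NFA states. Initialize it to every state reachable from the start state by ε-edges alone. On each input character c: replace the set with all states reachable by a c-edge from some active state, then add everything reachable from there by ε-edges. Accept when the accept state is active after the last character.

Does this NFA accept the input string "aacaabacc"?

Answer: REJECT

Steps:
initial (ε-close {0}): {0,1,2,3,4,6}
'a' @ 1: {}  — dead — no transitions
rest 'acaabacc' ignored (set empty)
final: {}; accept 1 not in set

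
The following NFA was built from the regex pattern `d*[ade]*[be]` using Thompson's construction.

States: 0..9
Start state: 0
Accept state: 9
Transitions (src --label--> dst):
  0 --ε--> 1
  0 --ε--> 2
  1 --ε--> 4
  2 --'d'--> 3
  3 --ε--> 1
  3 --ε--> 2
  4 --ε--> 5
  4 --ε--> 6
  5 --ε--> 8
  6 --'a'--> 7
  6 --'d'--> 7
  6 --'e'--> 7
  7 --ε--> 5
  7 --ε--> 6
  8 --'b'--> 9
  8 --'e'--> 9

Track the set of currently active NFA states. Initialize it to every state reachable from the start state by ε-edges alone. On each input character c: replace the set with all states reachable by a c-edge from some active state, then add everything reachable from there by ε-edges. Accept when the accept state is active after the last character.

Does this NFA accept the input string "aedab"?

start: ε-closure({0}) = {0,1,2,4,5,6,8}
'a' @ 1: {5,6,7,8}
'e' @ 2: {5,6,7,8,9}  (accept∈set)
'd' @ 3: {5,6,7,8}
'a' @ 4: {5,6,7,8}
'b' @ 5: {9}  (accept∈set)
end set {9} — state 9 in

Answer: ACCEPT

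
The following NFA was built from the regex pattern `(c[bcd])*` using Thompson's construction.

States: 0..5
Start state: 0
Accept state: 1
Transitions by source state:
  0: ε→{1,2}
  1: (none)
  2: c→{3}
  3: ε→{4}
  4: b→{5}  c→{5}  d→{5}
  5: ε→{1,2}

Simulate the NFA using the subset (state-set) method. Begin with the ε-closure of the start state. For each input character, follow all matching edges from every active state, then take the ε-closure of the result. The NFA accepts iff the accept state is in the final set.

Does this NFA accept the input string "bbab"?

start: ε-closure({0}) = {0,1,2}
'b' @ 1: {}  — no active states
rest 'bab' ignored (set empty)
after full input: {}  (accept=1 not in)

Answer: REJECT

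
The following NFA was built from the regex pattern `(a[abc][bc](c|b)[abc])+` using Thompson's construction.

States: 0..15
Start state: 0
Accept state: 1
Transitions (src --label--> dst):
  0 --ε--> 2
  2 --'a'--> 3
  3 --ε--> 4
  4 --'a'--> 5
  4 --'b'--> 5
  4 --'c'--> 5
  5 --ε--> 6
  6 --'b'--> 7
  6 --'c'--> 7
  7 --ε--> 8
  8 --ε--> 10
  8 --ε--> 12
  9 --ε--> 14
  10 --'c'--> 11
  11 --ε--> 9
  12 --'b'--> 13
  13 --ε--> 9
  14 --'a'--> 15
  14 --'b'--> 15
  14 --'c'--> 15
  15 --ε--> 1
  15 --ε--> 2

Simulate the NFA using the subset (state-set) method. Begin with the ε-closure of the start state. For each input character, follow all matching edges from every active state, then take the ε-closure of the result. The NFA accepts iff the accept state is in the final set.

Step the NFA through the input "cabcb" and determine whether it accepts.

start: ε-closure({0}) = {0,2}
'c' @ 1: {}  — dead — no transitions
rest 'abcb' ignored (set empty)
after full input: {}  (accept=1 not in)

Answer: REJECT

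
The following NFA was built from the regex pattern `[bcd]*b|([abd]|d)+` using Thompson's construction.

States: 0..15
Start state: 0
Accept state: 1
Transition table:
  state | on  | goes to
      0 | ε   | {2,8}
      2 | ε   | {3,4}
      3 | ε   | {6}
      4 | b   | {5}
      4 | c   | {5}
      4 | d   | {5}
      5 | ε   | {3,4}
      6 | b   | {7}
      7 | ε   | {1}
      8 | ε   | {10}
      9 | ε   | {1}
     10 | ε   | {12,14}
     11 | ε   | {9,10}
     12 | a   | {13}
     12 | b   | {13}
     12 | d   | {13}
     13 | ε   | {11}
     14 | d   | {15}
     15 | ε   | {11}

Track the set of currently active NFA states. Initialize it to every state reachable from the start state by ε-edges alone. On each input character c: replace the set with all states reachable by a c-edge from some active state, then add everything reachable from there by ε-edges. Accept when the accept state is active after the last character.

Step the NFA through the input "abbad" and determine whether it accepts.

Answer: ACCEPT

Steps:
S₀ = ε-closure({0}) = {0,2,3,4,6,8,10,12,14}
'a' @ 1: {1,9,10,11,12,13,14}  ✓accept
'b' @ 2: {1,9,10,11,12,13,14}  ✓accept
'b' @ 3: {1,9,10,11,12,13,14}  ✓accept
'a' @ 4: {1,9,10,11,12,13,14}  ✓accept
'd' @ 5: {1,9,10,11,12,13,14,15}  ✓accept
after full input: {1,9,10,11,12,13,14,15}  (accept=1 in)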